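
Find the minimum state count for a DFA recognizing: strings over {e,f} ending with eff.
By Myhill–Nerode, count the distinguishable equivalence classes: 4 classes — one per longest suffix of the input that is a prefix of 'eff' (lengths 0 through 3); only the length-3 class is accepting.
4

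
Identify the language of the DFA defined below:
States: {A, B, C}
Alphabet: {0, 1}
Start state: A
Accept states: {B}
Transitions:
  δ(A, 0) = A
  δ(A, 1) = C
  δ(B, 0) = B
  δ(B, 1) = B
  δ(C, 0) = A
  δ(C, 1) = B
Testing a few strings:
  '01' → reject
  '1' → reject
  '011' → accept
  '0' → reject
State roles: A=no progress toward 11; B=substring 11 seen; C=one trailing 1
All binary strings containing the substring 11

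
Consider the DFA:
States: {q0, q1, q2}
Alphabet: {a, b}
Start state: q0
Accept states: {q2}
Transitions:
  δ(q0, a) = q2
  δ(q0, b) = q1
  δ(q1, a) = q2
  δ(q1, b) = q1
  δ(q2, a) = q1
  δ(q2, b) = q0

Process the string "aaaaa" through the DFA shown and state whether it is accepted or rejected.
Processing string "aaaaa":
  q0 --a--> q2
  q2 --a--> q1
  q1 --a--> q2
  q2 --a--> q1
  q1 --a--> q2
Final state: q2
Accept states: {q2}
Yes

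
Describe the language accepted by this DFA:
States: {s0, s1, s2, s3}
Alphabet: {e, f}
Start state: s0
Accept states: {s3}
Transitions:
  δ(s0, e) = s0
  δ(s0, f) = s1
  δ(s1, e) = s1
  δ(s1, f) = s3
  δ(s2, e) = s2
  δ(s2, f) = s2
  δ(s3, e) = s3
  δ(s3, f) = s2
Testing a few strings:
  'f' → reject
  'ffff' → reject
  'ee' → reject
  'fffe' → reject
State roles: s0=zero f's; s1=one f; s2=≥ three f's (dead); s3=two f's
All strings over {e,f} containing exactly two f's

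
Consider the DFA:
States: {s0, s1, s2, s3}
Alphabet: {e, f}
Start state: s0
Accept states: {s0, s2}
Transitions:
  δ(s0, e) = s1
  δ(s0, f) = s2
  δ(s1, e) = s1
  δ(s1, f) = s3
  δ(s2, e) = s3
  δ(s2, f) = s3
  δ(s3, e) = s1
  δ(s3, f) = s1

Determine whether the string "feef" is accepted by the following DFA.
Processing string "feef":
  s0 --f--> s2
  s2 --e--> s3
  s3 --e--> s1
  s1 --f--> s3
Final state: s3
Accept states: {s0, s2}
No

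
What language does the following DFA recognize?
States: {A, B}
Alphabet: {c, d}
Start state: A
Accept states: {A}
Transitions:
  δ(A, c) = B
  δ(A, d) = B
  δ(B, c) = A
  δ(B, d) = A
Testing a few strings:
  'd' → reject
  'c' → reject
  'ccd' → reject
  'cc' → accept
State roles: A=even length so far; B=odd length so far
All strings over {c,d} of even length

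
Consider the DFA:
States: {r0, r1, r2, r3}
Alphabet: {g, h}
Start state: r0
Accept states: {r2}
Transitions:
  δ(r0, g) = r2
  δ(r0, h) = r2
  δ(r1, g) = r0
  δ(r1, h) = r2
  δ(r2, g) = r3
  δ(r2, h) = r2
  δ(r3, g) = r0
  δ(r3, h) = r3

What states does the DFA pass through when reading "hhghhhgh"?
read 'h': r0 → r2
  read 'h': r2 → r2
  read 'g': r2 → r3
  read 'h': r3 → r3
  read 'h': r3 → r3
  read 'h': r3 → r3
  read 'g': r3 → r0
  read 'h': r0 → r2
r0 -> r2 -> r2 -> r3 -> r3 -> r3 -> r3 -> r0 -> r2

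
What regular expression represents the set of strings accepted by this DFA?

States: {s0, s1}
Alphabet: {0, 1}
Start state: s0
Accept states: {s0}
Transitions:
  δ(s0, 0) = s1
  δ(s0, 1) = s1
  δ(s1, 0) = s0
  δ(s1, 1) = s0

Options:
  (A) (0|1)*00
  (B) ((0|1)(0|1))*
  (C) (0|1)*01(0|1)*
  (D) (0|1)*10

Check each option against the DFA on short strings; one disagreement eliminates an option:
  (A) (0|1)*00: on ε the DFA stays in s0 and accepts (s0 ∈ Accept), but the regex does not match it → eliminate
  (B) ((0|1)(0|1))*: agrees with the DFA on every string of length ≤ 6
  (C) (0|1)*01(0|1)*: on ε the DFA stays in s0 and accepts (s0 ∈ Accept), but the regex does not match it → eliminate
  (D) (0|1)*10: on ε the DFA stays in s0 and accepts (s0 ∈ Accept), but the regex does not match it → eliminate
Only (B) is consistent with the DFA.
(B) ((0|1)(0|1))*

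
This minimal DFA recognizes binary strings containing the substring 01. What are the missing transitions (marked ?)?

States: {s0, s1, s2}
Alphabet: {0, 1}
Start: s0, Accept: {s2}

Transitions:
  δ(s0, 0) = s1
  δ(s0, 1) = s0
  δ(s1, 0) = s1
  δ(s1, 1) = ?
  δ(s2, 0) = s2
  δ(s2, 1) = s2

From the language and accept set, identify what each state tracks — s0: no 0 seen yet; s1: seen a 0, waiting for 1; s2: substring 01 seen.
Each missing δ(q, a) is the state matching the new tracked value after reading a.
δ(s1, 1) = s2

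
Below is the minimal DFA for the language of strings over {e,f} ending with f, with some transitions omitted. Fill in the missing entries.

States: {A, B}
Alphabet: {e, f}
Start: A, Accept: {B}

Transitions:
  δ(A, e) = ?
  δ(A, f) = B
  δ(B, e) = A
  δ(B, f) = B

From the language and accept set, identify what each state tracks — A: last symbol not f; B: last symbol is f.
Each missing δ(q, a) is the state matching the new tracked value after reading a.
δ(A, e) = A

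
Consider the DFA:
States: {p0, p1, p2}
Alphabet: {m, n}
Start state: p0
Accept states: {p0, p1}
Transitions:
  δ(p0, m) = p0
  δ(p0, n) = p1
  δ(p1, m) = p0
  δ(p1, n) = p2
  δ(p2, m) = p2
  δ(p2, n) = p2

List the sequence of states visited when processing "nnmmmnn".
read 'n': p0 → p1
  read 'n': p1 → p2
  read 'm': p2 → p2
  read 'm': p2 → p2
  read 'm': p2 → p2
  read 'n': p2 → p2
  read 'n': p2 → p2
p0 -> p1 -> p2 -> p2 -> p2 -> p2 -> p2 -> p2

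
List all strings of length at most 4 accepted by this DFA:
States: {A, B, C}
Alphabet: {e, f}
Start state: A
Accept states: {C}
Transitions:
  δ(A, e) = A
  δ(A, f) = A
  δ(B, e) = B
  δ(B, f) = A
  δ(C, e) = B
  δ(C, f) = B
None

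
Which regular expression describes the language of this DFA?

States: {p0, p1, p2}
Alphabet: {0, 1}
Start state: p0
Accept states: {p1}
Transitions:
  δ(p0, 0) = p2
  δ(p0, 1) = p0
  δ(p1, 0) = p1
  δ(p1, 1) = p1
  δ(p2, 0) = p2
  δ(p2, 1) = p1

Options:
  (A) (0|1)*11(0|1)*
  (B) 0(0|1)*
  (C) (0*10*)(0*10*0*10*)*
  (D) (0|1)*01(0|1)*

Check each option against the DFA on short strings; one disagreement eliminates an option:
  (A) (0|1)*11(0|1)*: on '01' the DFA goes p0 → p2 → p1 and accepts (p1 ∈ Accept), but the regex does not match it → eliminate
  (B) 0(0|1)*: on '0' the DFA goes p0 → p2 and rejects (p2 ∉ Accept), but the regex matches it → eliminate
  (C) (0*10*)(0*10*0*10*)*: on '1' the DFA goes p0 → p0 and rejects (p0 ∉ Accept), but the regex matches it → eliminate
  (D) (0|1)*01(0|1)*: agrees with the DFA on every string of length ≤ 6
Only (D) is consistent with the DFA.
(D) (0|1)*01(0|1)*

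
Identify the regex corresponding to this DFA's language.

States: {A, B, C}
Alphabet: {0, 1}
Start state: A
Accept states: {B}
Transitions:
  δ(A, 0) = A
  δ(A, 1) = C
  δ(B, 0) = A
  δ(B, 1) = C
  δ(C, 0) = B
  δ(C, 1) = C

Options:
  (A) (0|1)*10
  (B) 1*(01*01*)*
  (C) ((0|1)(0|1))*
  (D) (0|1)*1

Check each option against the DFA on short strings; one disagreement eliminates an option:
  (A) (0|1)*10: agrees with the DFA on every string of length ≤ 6
  (B) 1*(01*01*)*: on ε the DFA stays in A and rejects (A ∉ Accept), but the regex matches it → eliminate
  (C) ((0|1)(0|1))*: on ε the DFA stays in A and rejects (A ∉ Accept), but the regex matches it → eliminate
  (D) (0|1)*1: on '1' the DFA goes A → C and rejects (C ∉ Accept), but the regex matches it → eliminate
Only (A) is consistent with the DFA.
(A) (0|1)*10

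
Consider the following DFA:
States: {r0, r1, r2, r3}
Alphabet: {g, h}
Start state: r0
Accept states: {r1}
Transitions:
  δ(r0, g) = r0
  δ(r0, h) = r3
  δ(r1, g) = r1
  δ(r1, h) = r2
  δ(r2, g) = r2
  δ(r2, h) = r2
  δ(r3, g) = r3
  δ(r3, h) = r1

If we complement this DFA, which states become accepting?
Complement accept states = All states \ Original accept states
= {r0, r1, r2, r3} \ {r1}
{r0, r2, r3}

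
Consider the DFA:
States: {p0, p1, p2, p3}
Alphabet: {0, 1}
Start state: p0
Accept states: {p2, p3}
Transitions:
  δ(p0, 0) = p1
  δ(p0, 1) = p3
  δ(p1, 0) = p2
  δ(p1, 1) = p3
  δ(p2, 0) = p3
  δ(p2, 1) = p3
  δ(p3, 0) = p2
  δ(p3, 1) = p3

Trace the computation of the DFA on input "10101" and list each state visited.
read '1': p0 → p3
  read '0': p3 → p2
  read '1': p2 → p3
  read '0': p3 → p2
  read '1': p2 → p3
p0 -> p3 -> p2 -> p3 -> p2 -> p3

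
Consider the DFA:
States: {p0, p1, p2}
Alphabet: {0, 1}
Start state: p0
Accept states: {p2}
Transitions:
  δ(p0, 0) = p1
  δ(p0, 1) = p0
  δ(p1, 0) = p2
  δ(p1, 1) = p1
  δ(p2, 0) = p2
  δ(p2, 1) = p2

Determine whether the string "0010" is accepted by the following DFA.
Processing string "0010":
  p0 --0--> p1
  p1 --0--> p2
  p2 --1--> p2
  p2 --0--> p2
Final state: p2
Accept states: {p2}
Yes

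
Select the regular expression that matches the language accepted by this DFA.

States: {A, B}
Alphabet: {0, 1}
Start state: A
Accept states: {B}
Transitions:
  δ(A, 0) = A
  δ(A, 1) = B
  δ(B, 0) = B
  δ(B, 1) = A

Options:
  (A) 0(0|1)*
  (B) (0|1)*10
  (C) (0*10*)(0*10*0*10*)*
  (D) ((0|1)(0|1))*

Check each option against the DFA on short strings; one disagreement eliminates an option:
  (A) 0(0|1)*: on '0' the DFA goes A → A and rejects (A ∉ Accept), but the regex matches it → eliminate
  (B) (0|1)*10: on '1' the DFA goes A → B and accepts (B ∈ Accept), but the regex does not match it → eliminate
  (C) (0*10*)(0*10*0*10*)*: agrees with the DFA on every string of length ≤ 6
  (D) ((0|1)(0|1))*: on ε the DFA stays in A and rejects (A ∉ Accept), but the regex matches it → eliminate
Only (C) is consistent with the DFA.
(C) (0*10*)(0*10*0*10*)*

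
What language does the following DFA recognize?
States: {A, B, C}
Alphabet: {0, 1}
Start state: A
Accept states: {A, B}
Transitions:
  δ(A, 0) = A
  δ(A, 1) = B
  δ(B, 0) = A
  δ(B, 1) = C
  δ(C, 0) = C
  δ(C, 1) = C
Testing a few strings:
  '0000' → accept
  '110' → reject
  '0' → accept
  '10' → accept
State roles: A=last symbol not 1 (ok); B=last symbol 1 (ok); C=saw 11 (dead)
All binary strings with no two consecutive 1's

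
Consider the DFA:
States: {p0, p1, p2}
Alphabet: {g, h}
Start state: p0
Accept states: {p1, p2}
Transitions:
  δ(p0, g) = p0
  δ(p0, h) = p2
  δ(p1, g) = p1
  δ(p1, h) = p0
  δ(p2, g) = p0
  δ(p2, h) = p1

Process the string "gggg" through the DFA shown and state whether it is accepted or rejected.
Processing string "gggg":
  p0 --g--> p0
  p0 --g--> p0
  p0 --g--> p0
  p0 --g--> p0
Final state: p0
Accept states: {p1, p2}
No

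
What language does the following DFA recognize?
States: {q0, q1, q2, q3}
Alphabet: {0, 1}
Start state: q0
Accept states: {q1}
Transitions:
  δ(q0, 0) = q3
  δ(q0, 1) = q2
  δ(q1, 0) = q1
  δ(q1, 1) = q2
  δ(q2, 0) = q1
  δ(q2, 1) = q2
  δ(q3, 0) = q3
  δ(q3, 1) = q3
Testing a few strings:
  '11' → reject
  '1001' → reject
  '1101' → reject
  '101' → reject
State roles: q0=no input read; q1=started with 1, last symbol 0; q2=started with 1, last symbol 1; q3=started with 0 (dead)
All binary strings that start with 1 and end with 0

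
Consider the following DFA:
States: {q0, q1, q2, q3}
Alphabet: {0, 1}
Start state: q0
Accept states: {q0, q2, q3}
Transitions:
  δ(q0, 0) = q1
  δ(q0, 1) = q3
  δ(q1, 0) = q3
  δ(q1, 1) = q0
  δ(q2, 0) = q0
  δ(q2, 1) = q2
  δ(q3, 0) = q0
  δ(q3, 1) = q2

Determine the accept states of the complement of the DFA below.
Complement accept states = All states \ Original accept states
= {q0, q1, q2, q3} \ {q0, q2, q3}
{q1}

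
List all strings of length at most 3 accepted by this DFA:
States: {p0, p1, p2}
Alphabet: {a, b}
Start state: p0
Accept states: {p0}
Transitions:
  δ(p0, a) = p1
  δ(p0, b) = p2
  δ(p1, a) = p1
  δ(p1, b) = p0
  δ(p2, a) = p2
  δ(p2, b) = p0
ε, ab, bb, aab, bab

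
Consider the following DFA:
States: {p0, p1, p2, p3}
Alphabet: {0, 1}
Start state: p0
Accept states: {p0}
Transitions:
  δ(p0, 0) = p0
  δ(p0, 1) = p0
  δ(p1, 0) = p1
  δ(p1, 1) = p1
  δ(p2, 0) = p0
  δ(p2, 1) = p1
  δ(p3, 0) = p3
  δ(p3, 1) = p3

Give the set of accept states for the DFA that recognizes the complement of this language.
Complement accept states = All states \ Original accept states
= {p0, p1, p2, p3} \ {p0}
{p1, p2, p3}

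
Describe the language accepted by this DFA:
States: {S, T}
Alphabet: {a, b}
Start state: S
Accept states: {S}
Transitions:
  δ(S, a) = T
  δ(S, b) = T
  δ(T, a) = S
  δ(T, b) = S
Testing a few strings:
  'a' → reject
  'b' → reject
  'aa' → accept
  'baa' → reject
State roles: S=even length so far; T=odd length so far
All strings over {a,b} of even length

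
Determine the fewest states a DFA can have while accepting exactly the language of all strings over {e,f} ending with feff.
By Myhill–Nerode, count the distinguishable equivalence classes: 5 classes — one per longest suffix of the input that is a prefix of 'feff' (lengths 0 through 4); only the length-4 class is accepting.
5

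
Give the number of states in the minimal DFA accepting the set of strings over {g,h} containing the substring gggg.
By Myhill–Nerode, count the distinguishable equivalence classes: 5 classes — one per longest suffix of the input that is a prefix of 'gggg' (lengths 0 through 3), plus an absorbing 'already seen gggg' class.
5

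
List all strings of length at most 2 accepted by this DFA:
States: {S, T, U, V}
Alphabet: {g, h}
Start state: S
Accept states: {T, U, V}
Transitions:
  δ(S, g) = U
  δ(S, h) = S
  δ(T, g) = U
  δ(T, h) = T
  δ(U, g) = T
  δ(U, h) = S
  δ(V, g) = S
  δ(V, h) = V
g, gg, hg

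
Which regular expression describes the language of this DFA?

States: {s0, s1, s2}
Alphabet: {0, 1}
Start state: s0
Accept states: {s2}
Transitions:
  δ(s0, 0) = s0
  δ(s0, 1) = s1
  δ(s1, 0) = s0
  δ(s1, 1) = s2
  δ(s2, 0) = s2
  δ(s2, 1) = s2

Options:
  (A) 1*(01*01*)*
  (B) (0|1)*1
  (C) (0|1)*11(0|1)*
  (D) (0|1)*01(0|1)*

Check each option against the DFA on short strings; one disagreement eliminates an option:
  (A) 1*(01*01*)*: on ε the DFA stays in s0 and rejects (s0 ∉ Accept), but the regex matches it → eliminate
  (B) (0|1)*1: on '1' the DFA goes s0 → s1 and rejects (s1 ∉ Accept), but the regex matches it → eliminate
  (C) (0|1)*11(0|1)*: agrees with the DFA on every string of length ≤ 6
  (D) (0|1)*01(0|1)*: on '01' the DFA goes s0 → s0 → s1 and rejects (s1 ∉ Accept), but the regex matches it → eliminate
Only (C) is consistent with the DFA.
(C) (0|1)*11(0|1)*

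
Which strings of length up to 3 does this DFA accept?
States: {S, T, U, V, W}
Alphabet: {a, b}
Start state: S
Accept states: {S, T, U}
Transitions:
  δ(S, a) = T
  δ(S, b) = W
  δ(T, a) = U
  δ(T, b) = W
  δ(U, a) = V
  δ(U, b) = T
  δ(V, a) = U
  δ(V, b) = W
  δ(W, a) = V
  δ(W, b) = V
ε, a, aa, aab, baa, bba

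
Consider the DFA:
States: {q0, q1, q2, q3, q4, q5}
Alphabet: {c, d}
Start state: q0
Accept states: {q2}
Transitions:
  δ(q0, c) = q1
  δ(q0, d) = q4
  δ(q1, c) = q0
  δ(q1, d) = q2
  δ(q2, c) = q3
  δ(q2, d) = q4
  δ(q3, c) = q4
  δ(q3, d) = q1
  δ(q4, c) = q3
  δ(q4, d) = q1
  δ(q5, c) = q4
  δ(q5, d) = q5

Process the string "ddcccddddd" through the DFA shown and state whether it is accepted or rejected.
Processing string "ddcccddddd":
  q0 --d--> q4
  q4 --d--> q1
  q1 --c--> q0
  q0 --c--> q1
  q1 --c--> q0
  q0 --d--> q4
  q4 --d--> q1
  q1 --d--> q2
  q2 --d--> q4
  q4 --d--> q1
Final state: q1
Accept states: {q2}
No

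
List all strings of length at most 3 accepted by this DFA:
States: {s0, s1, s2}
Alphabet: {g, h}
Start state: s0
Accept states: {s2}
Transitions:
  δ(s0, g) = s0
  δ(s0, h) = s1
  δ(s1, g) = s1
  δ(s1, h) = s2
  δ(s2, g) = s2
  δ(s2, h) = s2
hh, ghh, hgh, hhg, hhh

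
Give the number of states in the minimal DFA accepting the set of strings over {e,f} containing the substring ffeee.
By Myhill–Nerode, count the distinguishable equivalence classes: 6 classes — one per longest suffix of the input that is a prefix of 'ffeee' (lengths 0 through 4), plus an absorbing 'already seen ffeee' class.
6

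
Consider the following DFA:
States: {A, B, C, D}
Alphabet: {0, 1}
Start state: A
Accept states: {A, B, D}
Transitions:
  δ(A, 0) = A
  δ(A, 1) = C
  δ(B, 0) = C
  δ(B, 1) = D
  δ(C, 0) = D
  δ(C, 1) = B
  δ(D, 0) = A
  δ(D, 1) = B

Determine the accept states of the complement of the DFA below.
Complement accept states = All states \ Original accept states
= {A, B, C, D} \ {A, B, D}
{C}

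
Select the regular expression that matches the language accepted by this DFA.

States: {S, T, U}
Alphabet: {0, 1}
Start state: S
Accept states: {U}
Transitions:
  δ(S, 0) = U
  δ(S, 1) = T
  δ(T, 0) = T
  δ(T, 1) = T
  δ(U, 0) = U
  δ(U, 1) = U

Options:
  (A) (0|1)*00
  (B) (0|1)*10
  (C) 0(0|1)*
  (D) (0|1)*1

Check each option against the DFA on short strings; one disagreement eliminates an option:
  (A) (0|1)*00: on '0' the DFA goes S → U and accepts (U ∈ Accept), but the regex does not match it → eliminate
  (B) (0|1)*10: on '0' the DFA goes S → U and accepts (U ∈ Accept), but the regex does not match it → eliminate
  (C) 0(0|1)*: agrees with the DFA on every string of length ≤ 6
  (D) (0|1)*1: on '0' the DFA goes S → U and accepts (U ∈ Accept), but the regex does not match it → eliminate
Only (C) is consistent with the DFA.
(C) 0(0|1)*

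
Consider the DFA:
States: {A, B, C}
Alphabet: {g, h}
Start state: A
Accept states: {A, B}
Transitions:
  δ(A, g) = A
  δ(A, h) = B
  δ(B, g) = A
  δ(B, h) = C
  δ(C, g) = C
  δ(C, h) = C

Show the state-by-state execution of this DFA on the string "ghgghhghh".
read 'g': A → A
  read 'h': A → B
  read 'g': B → A
  read 'g': A → A
  read 'h': A → B
  read 'h': B → C
  read 'g': C → C
  read 'h': C → C
  read 'h': C → C
A -> A -> B -> A -> A -> B -> C -> C -> C -> C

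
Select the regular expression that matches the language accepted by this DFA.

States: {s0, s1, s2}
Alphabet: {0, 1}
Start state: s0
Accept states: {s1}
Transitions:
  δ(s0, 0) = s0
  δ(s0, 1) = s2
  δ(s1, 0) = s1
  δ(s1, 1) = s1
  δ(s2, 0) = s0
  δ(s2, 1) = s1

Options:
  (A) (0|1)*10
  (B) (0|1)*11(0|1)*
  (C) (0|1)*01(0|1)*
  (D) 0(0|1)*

Check each option against the DFA on short strings; one disagreement eliminates an option:
  (A) (0|1)*10: on '10' the DFA goes s0 → s2 → s0 and rejects (s0 ∉ Accept), but the regex matches it → eliminate
  (B) (0|1)*11(0|1)*: agrees with the DFA on every string of length ≤ 6
  (C) (0|1)*01(0|1)*: on '01' the DFA goes s0 → s0 → s2 and rejects (s2 ∉ Accept), but the regex matches it → eliminate
  (D) 0(0|1)*: on '0' the DFA goes s0 → s0 and rejects (s0 ∉ Accept), but the regex matches it → eliminate
Only (B) is consistent with the DFA.
(B) (0|1)*11(0|1)*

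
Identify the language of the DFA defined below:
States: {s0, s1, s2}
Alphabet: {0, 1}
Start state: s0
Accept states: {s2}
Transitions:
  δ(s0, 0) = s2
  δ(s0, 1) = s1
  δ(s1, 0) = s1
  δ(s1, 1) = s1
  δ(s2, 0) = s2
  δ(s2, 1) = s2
Testing a few strings:
  '001' → accept
  '10' → reject
  '01' → accept
  '0' → accept
State roles: s0=no input read; s1=started with 1 (dead); s2=started with 0
All binary strings starting with 0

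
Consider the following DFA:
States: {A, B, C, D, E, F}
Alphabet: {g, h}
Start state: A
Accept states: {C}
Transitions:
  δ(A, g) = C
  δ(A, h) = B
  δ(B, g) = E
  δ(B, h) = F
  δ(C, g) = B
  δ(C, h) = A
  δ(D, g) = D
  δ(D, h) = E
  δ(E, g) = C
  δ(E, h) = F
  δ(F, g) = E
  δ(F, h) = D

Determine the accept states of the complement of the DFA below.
Complement accept states = All states \ Original accept states
= {A, B, C, D, E, F} \ {C}
{A, B, D, E, F}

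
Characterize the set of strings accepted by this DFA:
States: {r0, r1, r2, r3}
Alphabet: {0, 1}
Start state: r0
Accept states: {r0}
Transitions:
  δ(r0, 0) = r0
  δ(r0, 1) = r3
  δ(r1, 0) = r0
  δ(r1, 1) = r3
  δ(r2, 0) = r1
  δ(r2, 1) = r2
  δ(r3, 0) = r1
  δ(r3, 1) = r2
Testing a few strings:
  '10' → reject
  '1' → reject
  '01' → reject
  '1011' → reject
State roles: r0=value ≡ 0 (mod 4); r1=value ≡ 2 (mod 4); r2=value ≡ 3 (mod 4); r3=value ≡ 1 (mod 4)
All binary strings representing a multiple of 4 (read in base 2; leading zeros allowed and ε counts as 0)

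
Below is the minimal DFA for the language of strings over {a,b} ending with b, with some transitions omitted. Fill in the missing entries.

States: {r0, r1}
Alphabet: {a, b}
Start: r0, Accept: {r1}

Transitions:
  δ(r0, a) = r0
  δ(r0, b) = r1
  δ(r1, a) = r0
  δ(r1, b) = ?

From the language and accept set, identify what each state tracks — r0: last symbol not b; r1: last symbol is b.
Each missing δ(q, a) is the state matching the new tracked value after reading a.
δ(r1, b) = r1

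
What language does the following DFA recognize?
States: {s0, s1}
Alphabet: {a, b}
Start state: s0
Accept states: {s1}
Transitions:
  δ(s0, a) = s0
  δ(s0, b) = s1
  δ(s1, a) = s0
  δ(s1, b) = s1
Testing a few strings:
  'aaa' → reject
  'a' → reject
  'b' → accept
  'bab' → accept
State roles: s0=last symbol not b; s1=last symbol is b
All strings over {a,b} ending with b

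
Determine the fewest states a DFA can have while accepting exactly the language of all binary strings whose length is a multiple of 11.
By Myhill–Nerode, count the distinguishable equivalence classes: 11 classes — one per residue of the length mod 11; class i is distinguished from class j by any string of length (11 − i) mod 11.
11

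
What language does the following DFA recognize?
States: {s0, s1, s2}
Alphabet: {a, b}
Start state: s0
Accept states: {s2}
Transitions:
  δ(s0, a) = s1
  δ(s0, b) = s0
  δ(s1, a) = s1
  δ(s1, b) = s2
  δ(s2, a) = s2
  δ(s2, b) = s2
Testing a few strings:
  'bb' → reject
  'aba' → accept
  'aab' → accept
  'ba' → reject
State roles: s0=no a seen yet; s1=seen a a, waiting for b; s2=substring ab seen
All strings over {a,b} containing the substring ab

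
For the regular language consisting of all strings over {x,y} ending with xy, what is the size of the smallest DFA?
By Myhill–Nerode, count the distinguishable equivalence classes: 3 classes — one per longest suffix of the input that is a prefix of 'xy' (lengths 0 through 2); only the length-2 class is accepting.
3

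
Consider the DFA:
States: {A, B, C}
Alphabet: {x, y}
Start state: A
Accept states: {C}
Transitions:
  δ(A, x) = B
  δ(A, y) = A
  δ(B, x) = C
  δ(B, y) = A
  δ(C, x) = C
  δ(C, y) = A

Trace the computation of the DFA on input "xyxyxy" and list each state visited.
read 'x': A → B
  read 'y': B → A
  read 'x': A → B
  read 'y': B → A
  read 'x': A → B
  read 'y': B → A
A -> B -> A -> B -> A -> B -> A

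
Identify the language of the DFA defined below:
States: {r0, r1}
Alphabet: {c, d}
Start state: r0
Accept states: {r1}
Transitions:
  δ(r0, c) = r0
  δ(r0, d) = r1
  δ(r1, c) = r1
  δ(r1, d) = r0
Testing a few strings:
  'ddc' → reject
  'cdc' → accept
  'd' → accept
  'c' → reject
State roles: r0=even number of d's so far; r1=odd number of d's so far
All strings over {c,d} with an odd number of d's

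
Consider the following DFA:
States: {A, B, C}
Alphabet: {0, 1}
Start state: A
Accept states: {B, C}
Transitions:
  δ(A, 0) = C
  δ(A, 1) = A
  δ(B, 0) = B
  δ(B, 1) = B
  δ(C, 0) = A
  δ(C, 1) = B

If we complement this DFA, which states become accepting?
Complement accept states = All states \ Original accept states
= {A, B, C} \ {B, C}
{A}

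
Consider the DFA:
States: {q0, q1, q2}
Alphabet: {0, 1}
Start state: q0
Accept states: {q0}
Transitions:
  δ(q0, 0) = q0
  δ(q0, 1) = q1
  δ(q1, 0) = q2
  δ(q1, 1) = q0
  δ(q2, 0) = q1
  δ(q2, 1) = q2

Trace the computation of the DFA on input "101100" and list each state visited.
read '1': q0 → q1
  read '0': q1 → q2
  read '1': q2 → q2
  read '1': q2 → q2
  read '0': q2 → q1
  read '0': q1 → q2
q0 -> q1 -> q2 -> q2 -> q2 -> q1 -> q2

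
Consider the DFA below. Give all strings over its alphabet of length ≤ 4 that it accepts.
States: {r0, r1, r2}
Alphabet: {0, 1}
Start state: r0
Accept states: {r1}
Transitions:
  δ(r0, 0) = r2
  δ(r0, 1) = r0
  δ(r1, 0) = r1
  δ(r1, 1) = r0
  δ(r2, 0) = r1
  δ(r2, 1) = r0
00, 000, 100, 0000, 0100, 1000, 1100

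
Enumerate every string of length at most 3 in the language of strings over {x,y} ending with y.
y, xy, yy, xxy, xyy, yxy, yyy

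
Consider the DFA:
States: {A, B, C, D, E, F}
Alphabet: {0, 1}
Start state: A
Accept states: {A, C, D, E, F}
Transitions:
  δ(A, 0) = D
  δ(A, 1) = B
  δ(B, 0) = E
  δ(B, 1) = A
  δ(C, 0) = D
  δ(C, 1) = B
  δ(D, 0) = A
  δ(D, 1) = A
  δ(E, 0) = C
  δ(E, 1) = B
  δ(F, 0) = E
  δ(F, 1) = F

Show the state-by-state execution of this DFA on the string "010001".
read '0': A → D
  read '1': D → A
  read '0': A → D
  read '0': D → A
  read '0': A → D
  read '1': D → A
A -> D -> A -> D -> A -> D -> A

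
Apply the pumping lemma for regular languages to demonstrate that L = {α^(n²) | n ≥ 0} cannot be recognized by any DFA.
Assume L is regular with pumping length p. Idea: pumping adds a fixed amount, but gaps between consecutive squares grow.
Choose s = α^(p²) (length p² ≥ p). By the pumping lemma, s = xyz with |xy| ≤ p, |y| > 0, so |y| = k with 1 ≤ k ≤ p. Then |xy²z| = p²+k. Since p² < p²+k ≤ p²+p < (p+1)², the length p²+k lies strictly between consecutive squares, so it is not a perfect square and xy²z ∉ L.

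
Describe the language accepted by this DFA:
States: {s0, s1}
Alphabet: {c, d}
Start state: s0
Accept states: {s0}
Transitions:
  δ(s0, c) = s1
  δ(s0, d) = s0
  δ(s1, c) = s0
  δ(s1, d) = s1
Testing a few strings:
  'd' → accept
  'dc' → reject
  'cc' → accept
  'ccc' → reject
State roles: s0=even number of c's so far; s1=odd number of c's so far
All strings over {c,d} with an even number of c's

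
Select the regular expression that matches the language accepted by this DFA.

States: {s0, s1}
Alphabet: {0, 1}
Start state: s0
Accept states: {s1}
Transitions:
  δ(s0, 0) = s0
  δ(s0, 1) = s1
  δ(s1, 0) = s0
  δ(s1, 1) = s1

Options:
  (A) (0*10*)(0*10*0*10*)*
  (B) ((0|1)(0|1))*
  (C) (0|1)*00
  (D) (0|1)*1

Check each option against the DFA on short strings; one disagreement eliminates an option:
  (A) (0*10*)(0*10*0*10*)*: on '10' the DFA goes s0 → s1 → s0 and rejects (s0 ∉ Accept), but the regex matches it → eliminate
  (B) ((0|1)(0|1))*: on ε the DFA stays in s0 and rejects (s0 ∉ Accept), but the regex matches it → eliminate
  (C) (0|1)*00: on '1' the DFA goes s0 → s1 and accepts (s1 ∈ Accept), but the regex does not match it → eliminate
  (D) (0|1)*1: agrees with the DFA on every string of length ≤ 6
Only (D) is consistent with the DFA.
(D) (0|1)*1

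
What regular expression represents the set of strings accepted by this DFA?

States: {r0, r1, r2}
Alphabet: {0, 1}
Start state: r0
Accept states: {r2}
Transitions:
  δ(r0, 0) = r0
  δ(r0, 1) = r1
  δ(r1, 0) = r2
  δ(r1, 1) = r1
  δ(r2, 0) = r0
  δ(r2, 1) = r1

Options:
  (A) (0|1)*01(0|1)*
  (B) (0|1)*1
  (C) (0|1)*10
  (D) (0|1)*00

Check each option against the DFA on short strings; one disagreement eliminates an option:
  (A) (0|1)*01(0|1)*: on '01' the DFA goes r0 → r0 → r1 and rejects (r1 ∉ Accept), but the regex matches it → eliminate
  (B) (0|1)*1: on '1' the DFA goes r0 → r1 and rejects (r1 ∉ Accept), but the regex matches it → eliminate
  (C) (0|1)*10: agrees with the DFA on every string of length ≤ 6
  (D) (0|1)*00: on '00' the DFA goes r0 → r0 → r0 and rejects (r0 ∉ Accept), but the regex matches it → eliminate
Only (C) is consistent with the DFA.
(C) (0|1)*10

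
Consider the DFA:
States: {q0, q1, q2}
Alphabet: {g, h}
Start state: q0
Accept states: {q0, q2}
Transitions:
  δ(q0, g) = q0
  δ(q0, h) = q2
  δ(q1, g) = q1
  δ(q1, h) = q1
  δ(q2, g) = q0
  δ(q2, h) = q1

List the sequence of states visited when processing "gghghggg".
read 'g': q0 → q0
  read 'g': q0 → q0
  read 'h': q0 → q2
  read 'g': q2 → q0
  read 'h': q0 → q2
  read 'g': q2 → q0
  read 'g': q0 → q0
  read 'g': q0 → q0
q0 -> q0 -> q0 -> q2 -> q0 -> q2 -> q0 -> q0 -> q0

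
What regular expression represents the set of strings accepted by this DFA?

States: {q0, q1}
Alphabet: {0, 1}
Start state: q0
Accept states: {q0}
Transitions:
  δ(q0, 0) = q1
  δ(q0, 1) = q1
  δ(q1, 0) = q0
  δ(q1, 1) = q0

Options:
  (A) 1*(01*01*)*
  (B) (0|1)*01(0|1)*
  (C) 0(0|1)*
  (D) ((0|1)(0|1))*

Check each option against the DFA on short strings; one disagreement eliminates an option:
  (A) 1*(01*01*)*: on '1' the DFA goes q0 → q1 and rejects (q1 ∉ Accept), but the regex matches it → eliminate
  (B) (0|1)*01(0|1)*: on ε the DFA stays in q0 and accepts (q0 ∈ Accept), but the regex does not match it → eliminate
  (C) 0(0|1)*: on ε the DFA stays in q0 and accepts (q0 ∈ Accept), but the regex does not match it → eliminate
  (D) ((0|1)(0|1))*: agrees with the DFA on every string of length ≤ 6
Only (D) is consistent with the DFA.
(D) ((0|1)(0|1))*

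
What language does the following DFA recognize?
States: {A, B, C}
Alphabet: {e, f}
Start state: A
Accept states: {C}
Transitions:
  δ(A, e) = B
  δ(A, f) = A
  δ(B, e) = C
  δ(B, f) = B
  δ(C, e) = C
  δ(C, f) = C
Testing a few strings:
  'ffe' → reject
  'fe' → reject
  'e' → reject
  'efef' → accept
State roles: A=zero e's seen; B=one e seen; C=≥ two e's seen
All strings over {e,f} containing at least two e's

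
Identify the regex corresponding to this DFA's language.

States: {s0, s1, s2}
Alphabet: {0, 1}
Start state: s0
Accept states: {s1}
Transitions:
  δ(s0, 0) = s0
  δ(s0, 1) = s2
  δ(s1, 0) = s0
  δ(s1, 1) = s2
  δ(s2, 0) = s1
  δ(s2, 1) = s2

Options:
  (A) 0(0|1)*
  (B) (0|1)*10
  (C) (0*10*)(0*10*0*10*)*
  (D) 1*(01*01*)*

Check each option against the DFA on short strings; one disagreement eliminates an option:
  (A) 0(0|1)*: on '0' the DFA goes s0 → s0 and rejects (s0 ∉ Accept), but the regex matches it → eliminate
  (B) (0|1)*10: agrees with the DFA on every string of length ≤ 6
  (C) (0*10*)(0*10*0*10*)*: on '1' the DFA goes s0 → s2 and rejects (s2 ∉ Accept), but the regex matches it → eliminate
  (D) 1*(01*01*)*: on ε the DFA stays in s0 and rejects (s0 ∉ Accept), but the regex matches it → eliminate
Only (B) is consistent with the DFA.
(B) (0|1)*10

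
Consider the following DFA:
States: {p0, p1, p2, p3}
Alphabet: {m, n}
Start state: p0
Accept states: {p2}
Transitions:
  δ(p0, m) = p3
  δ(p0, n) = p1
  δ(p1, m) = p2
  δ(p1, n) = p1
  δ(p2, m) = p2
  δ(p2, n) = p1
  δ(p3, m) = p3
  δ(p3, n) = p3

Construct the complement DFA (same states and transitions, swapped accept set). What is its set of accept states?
Complement accept states = All states \ Original accept states
= {p0, p1, p2, p3} \ {p2}
{p0, p1, p3}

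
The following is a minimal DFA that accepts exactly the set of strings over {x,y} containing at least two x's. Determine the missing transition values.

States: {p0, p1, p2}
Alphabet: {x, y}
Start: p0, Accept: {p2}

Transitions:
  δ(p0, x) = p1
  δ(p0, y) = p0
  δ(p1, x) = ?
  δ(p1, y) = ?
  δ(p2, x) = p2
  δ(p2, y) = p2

From the language and accept set, identify what each state tracks — p0: zero x's seen; p1: one x seen; p2: ≥ two x's seen.
Each missing δ(q, a) is the state matching the new tracked value after reading a.
δ(p1, x) = p2; δ(p1, y) = p1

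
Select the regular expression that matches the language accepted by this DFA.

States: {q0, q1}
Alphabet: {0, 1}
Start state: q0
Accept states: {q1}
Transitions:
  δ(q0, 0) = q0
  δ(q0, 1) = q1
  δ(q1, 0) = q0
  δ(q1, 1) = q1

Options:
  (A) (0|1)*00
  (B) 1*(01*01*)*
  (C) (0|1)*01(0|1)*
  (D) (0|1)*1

Check each option against the DFA on short strings; one disagreement eliminates an option:
  (A) (0|1)*00: on '1' the DFA goes q0 → q1 and accepts (q1 ∈ Accept), but the regex does not match it → eliminate
  (B) 1*(01*01*)*: on ε the DFA stays in q0 and rejects (q0 ∉ Accept), but the regex matches it → eliminate
  (C) (0|1)*01(0|1)*: on '1' the DFA goes q0 → q1 and accepts (q1 ∈ Accept), but the regex does not match it → eliminate
  (D) (0|1)*1: agrees with the DFA on every string of length ≤ 6
Only (D) is consistent with the DFA.
(D) (0|1)*1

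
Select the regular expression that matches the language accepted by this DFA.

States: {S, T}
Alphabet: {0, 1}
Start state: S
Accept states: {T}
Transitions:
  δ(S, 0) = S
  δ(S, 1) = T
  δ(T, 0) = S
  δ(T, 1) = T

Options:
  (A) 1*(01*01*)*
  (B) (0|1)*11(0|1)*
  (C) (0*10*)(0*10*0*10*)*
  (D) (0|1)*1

Check each option against the DFA on short strings; one disagreement eliminates an option:
  (A) 1*(01*01*)*: on ε the DFA stays in S and rejects (S ∉ Accept), but the regex matches it → eliminate
  (B) (0|1)*11(0|1)*: on '1' the DFA goes S → T and accepts (T ∈ Accept), but the regex does not match it → eliminate
  (C) (0*10*)(0*10*0*10*)*: on '10' the DFA goes S → T → S and rejects (S ∉ Accept), but the regex matches it → eliminate
  (D) (0|1)*1: agrees with the DFA on every string of length ≤ 6
Only (D) is consistent with the DFA.
(D) (0|1)*1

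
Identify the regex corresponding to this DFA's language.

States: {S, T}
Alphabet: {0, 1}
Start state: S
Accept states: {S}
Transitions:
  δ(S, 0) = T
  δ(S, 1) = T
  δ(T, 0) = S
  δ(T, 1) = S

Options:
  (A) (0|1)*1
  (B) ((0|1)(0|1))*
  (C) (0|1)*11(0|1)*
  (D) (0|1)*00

Check each option against the DFA on short strings; one disagreement eliminates an option:
  (A) (0|1)*1: on ε the DFA stays in S and accepts (S ∈ Accept), but the regex does not match it → eliminate
  (B) ((0|1)(0|1))*: agrees with the DFA on every string of length ≤ 6
  (C) (0|1)*11(0|1)*: on ε the DFA stays in S and accepts (S ∈ Accept), but the regex does not match it → eliminate
  (D) (0|1)*00: on ε the DFA stays in S and accepts (S ∈ Accept), but the regex does not match it → eliminate
Only (B) is consistent with the DFA.
(B) ((0|1)(0|1))*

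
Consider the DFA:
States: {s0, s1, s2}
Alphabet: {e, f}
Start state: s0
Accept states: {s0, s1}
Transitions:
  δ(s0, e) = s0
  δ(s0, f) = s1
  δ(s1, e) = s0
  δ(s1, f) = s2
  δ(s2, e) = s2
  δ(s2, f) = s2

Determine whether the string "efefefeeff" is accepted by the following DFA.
Processing string "efefefeeff":
  s0 --e--> s0
  s0 --f--> s1
  s1 --e--> s0
  s0 --f--> s1
  s1 --e--> s0
  s0 --f--> s1
  s1 --e--> s0
  s0 --e--> s0
  s0 --f--> s1
  s1 --f--> s2
Final state: s2
Accept states: {s0, s1}
No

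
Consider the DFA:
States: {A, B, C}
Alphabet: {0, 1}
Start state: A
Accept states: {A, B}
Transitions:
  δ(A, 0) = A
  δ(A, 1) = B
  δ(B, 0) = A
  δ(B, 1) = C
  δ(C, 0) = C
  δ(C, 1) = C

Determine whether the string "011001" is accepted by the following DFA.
Processing string "011001":
  A --0--> A
  A --1--> B
  B --1--> C
  C --0--> C
  C --0--> C
  C --1--> C
Final state: C
Accept states: {A, B}
No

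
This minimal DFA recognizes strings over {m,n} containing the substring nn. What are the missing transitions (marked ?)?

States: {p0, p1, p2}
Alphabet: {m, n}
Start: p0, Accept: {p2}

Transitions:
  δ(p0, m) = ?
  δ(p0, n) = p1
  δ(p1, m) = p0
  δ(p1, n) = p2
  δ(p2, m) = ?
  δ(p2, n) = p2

From the language and accept set, identify what each state tracks — p0: no progress toward nn; p1: one trailing n; p2: substring nn seen.
Each missing δ(q, a) is the state matching the new tracked value after reading a.
δ(p0, m) = p0; δ(p2, m) = p2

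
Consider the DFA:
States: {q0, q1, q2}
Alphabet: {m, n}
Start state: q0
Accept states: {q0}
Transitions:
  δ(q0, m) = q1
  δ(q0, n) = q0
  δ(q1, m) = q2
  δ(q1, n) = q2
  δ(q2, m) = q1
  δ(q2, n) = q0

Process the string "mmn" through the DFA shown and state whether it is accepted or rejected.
Processing string "mmn":
  q0 --m--> q1
  q1 --m--> q2
  q2 --n--> q0
Final state: q0
Accept states: {q0}
Yes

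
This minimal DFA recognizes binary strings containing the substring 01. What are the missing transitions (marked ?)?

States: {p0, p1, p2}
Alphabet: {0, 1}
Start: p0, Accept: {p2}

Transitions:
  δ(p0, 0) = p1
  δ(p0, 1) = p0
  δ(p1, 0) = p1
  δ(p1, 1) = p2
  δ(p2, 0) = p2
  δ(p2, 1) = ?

From the language and accept set, identify what each state tracks — p0: no 0 seen yet; p1: seen a 0, waiting for 1; p2: substring 01 seen.
Each missing δ(q, a) is the state matching the new tracked value after reading a.
δ(p2, 1) = p2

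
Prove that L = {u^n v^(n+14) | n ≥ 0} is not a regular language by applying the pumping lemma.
Assume L is regular with pumping length p. Idea: pumping the u-block breaks the fixed offset of 14.
Choose s = u^p v^(p+14) ∈ L. By the pumping lemma, s = xyz with |xy| ≤ p, |y| > 0, so y = u^k with k ≥ 1. Then xy²z = u^(p+k) v^(p+14). For this to be in L we would need p+14 = (p+k)+14, i.e. k = 0, contradicting k ≥ 1. So xy²z ∉ L.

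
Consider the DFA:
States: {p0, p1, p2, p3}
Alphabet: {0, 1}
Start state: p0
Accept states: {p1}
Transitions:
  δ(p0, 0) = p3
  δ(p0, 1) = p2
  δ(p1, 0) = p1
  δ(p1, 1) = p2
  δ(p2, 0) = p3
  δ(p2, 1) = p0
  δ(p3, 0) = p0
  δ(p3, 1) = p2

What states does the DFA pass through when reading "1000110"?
read '1': p0 → p2
  read '0': p2 → p3
  read '0': p3 → p0
  read '0': p0 → p3
  read '1': p3 → p2
  read '1': p2 → p0
  read '0': p0 → p3
p0 -> p2 -> p3 -> p0 -> p3 -> p2 -> p0 -> p3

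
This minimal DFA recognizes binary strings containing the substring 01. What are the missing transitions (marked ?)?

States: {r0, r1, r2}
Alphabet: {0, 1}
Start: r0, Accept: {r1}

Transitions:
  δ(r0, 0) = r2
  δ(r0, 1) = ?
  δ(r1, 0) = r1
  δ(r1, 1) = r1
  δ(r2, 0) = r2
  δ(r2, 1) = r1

From the language and accept set, identify what each state tracks — r0: no 0 seen yet; r1: substring 01 seen; r2: seen a 0, waiting for 1.
Each missing δ(q, a) is the state matching the new tracked value after reading a.
δ(r0, 1) = r0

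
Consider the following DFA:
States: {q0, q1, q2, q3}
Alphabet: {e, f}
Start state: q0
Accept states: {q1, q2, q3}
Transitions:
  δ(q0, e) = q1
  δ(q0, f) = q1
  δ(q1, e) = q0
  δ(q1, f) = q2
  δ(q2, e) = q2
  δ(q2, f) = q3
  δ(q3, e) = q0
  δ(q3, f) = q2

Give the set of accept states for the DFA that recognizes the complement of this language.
Complement accept states = All states \ Original accept states
= {q0, q1, q2, q3} \ {q1, q2, q3}
{q0}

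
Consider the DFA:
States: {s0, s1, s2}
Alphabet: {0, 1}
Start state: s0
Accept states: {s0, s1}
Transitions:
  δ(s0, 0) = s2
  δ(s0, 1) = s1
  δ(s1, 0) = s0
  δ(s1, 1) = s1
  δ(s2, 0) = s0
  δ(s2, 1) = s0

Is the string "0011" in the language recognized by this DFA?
Processing string "0011":
  s0 --0--> s2
  s2 --0--> s0
  s0 --1--> s1
  s1 --1--> s1
Final state: s1
Accept states: {s0, s1}
Yes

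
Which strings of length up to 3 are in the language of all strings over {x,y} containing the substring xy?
xy, xxy, xyx, xyy, yxy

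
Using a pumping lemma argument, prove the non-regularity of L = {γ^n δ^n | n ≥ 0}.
Assume L is regular with pumping length p. Idea: pumping the γ-block changes the count balance.
Choose s = γ^p δ^p (length 2p ≥ p). By the pumping lemma, s = xyz with |xy| ≤ p, |y| > 0. So y = γ^k for some k > 0 (since xy is entirely within the γ's). Pumping gives xy²z = γ^(p+k) δ^p, which is not in L since p+k ≠ p.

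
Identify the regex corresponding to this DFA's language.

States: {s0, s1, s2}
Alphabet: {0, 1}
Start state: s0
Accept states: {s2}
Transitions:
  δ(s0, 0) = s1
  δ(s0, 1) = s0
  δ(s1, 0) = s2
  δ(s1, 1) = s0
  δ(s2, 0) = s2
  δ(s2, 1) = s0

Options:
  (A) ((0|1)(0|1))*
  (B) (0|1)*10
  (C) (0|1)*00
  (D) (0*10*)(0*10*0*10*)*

Check each option against the DFA on short strings; one disagreement eliminates an option:
  (A) ((0|1)(0|1))*: on ε the DFA stays in s0 and rejects (s0 ∉ Accept), but the regex matches it → eliminate
  (B) (0|1)*10: on '00' the DFA goes s0 → s1 → s2 and accepts (s2 ∈ Accept), but the regex does not match it → eliminate
  (C) (0|1)*00: agrees with the DFA on every string of length ≤ 6
  (D) (0*10*)(0*10*0*10*)*: on '1' the DFA goes s0 → s0 and rejects (s0 ∉ Accept), but the regex matches it → eliminate
Only (C) is consistent with the DFA.
(C) (0|1)*00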